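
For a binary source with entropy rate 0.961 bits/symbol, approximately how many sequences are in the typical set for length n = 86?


log2|A_typical| = nH = 86 * 0.961 = 82.646, so |A_typical| ~ 2^82.646 = 7.567e+24

7.567e+24


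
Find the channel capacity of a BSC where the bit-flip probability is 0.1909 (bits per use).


H(p) = -p*log2(p) - (1-p)*log2(1-p) = -0.1909*log2(0.1909) - 0.8091*log2(0.8091) = 0.456081 + 0.247269 = 0.7034. C = 1 - H(p) = 1 - 0.7034 = 0.2966

0.2966 bits


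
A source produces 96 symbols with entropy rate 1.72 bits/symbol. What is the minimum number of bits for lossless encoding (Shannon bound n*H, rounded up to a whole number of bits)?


Minimum bits >= n * H = 96 * 1.72 = 165.12, rounded up to a whole number of bits = 166

166 bits


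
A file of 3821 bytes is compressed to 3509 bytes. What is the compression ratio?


Ratio = original / compressed = 3821 / 3509 = 1.0889

1.0889


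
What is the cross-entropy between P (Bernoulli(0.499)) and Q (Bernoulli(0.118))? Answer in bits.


H(P,Q) = -p*log2(q) - (1-p)*log2(1-q). -0.499*log2(0.118) = 1.538487; -0.501*log2(0.882) = 0.090756. H(P,Q) = 1.538487 + 0.090756 = 1.6292

1.6292 bits


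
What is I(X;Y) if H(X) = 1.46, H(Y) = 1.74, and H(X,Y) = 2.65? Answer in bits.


I(X;Y) = H(X) + H(Y) - H(X,Y) = 1.46 + 1.74 - 2.65 = 0.55

0.55 bits


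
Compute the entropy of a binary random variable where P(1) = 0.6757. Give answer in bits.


H = -p*log2(p) - (1-p)*log2(1-p). -0.6757*log2(0.6757) = 0.382139; -0.3243*log2(0.3243) = 0.526857. H = 0.382139 + 0.526857 = 0.909

0.909 bits


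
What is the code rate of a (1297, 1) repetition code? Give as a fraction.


Rate = k/n = 1/1297

1/1297


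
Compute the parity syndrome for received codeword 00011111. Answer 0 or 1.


Syndrome = XOR of all bits = 0 XOR 0 XOR 0 XOR 1 XOR 1 XOR 1 XOR 1 XOR 1 = 1

1


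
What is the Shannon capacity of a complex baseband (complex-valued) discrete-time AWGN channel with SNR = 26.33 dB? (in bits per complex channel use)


SNR_linear = 10^(26.33/10) = 429.5364; C = log2(1 + SNR_linear) = log2(1 + 429.5364) = 8.75

8.75 bits/channel use


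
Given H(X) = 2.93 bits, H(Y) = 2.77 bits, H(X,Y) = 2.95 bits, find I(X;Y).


I(X;Y) = H(X) + H(Y) - H(X,Y) = 2.93 + 2.77 - 2.95 = 2.75

2.75 bits


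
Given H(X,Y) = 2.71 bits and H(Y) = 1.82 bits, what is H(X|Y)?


H(X|Y) = H(X,Y) - H(Y) = 2.71 - 1.82 = 0.89

0.89 bits


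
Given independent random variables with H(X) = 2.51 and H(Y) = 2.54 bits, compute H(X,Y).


For independent variables, H(X,Y) = H(X) + H(Y) = 2.51 + 2.54 = 5.05

5.05 bits


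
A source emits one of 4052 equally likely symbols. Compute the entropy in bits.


H = log2(n) = log2(4052) = 11.9844

11.9844 bits


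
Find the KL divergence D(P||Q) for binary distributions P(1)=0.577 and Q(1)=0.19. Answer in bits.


KL = p*log2(p/q) + (1-p)*log2((1-p)/(1-q)) = 0.577*log2(0.577/0.19) + 0.423*log2(0.423/0.81) = 0.5282

0.5282 bits


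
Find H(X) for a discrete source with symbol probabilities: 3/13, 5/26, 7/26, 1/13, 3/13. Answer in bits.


H = -sum(p_i * log2(p_i)). Terms: -(3/13)*log2(3/13) = 0.488187; -(5/26)*log2(5/26) = 0.457406; -(7/26)*log2(7/26) = 0.509677; -(1/13)*log2(1/13) = 0.284649; -(3/13)*log2(3/13) = 0.488187. H = 0.488187 + 0.457406 + 0.509677 + 0.284649 + 0.488187 = 2.2281

2.2281 bits


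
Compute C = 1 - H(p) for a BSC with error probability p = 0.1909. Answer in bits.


H(p) = -p*log2(p) - (1-p)*log2(1-p) = -0.1909*log2(0.1909) - 0.8091*log2(0.8091) = 0.456081 + 0.247269 = 0.7034. C = 1 - H(p) = 1 - 0.7034 = 0.2966

0.2966 bits


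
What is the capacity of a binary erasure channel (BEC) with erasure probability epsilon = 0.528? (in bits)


C = 1 - epsilon = 1 - 0.528 = 0.472

0.472 bits


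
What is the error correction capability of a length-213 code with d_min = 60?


Correction capability = floor((d-1)/2) = floor((60-1)/2) = 29

29 errors


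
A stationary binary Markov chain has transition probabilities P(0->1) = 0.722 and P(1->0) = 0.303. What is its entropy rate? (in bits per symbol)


Stationary distribution: pi_0 = p10/(p01+p10) = 0.2956, pi_1 = 0.7044. Entropy rate H' = pi_0*H(p01) + pi_1*H(p10) = 0.2956*0.8527 + 0.7044*0.8849 = 0.8754

0.8754 bits/symbol


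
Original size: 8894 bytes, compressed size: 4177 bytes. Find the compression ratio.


Ratio = original / compressed = 8894 / 4177 = 2.1293

2.1293


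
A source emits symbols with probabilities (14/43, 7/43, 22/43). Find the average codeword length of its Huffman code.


Huffman construction (repeatedly merge the two least-probable nodes; each merge adds 1 bit to every symbol beneath it): 7/43 + 14/43 = 21/43; 21/43 + 22/43 = 1. Resulting codeword lengths (in the order the probabilities were given): (2, 2, 1). L_avg = sum(p_i * l_i) = 14/43*2 + 7/43*2 + 22/43*1 = 64/43 = 1.4884

1.4884 bits


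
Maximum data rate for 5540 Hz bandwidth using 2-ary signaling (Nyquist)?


Rate = 2 * B * log2(M) = 2 * 5540 * 1.0 = 11080.0

11080.0 bps


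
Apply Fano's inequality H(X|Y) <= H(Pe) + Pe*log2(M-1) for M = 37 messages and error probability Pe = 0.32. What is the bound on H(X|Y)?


H(Pe) = -Pe*log2(Pe) - (1-Pe)*log2(1-Pe) = -0.32*log2(0.32) - 0.68*log2(0.68) = 0.526034 + 0.378347 = 0.9044. Pe*log2(M-1) = 0.32*log2(36) = 1.654376. Bound = H(Pe) + Pe*log2(M-1) = 0.526034 + 0.378347 + 1.654376 = 2.5588

2.5588 bits


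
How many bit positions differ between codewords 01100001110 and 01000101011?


Count differing positions: . . ^ . . ^ . . ^ . ^ = 4 differences

4


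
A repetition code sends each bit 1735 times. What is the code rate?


Rate = k/n = 1/1735

1/1735


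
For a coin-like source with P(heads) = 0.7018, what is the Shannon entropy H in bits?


H = -p*log2(p) - (1-p)*log2(1-p). -0.7018*log2(0.7018) = 0.358527; -0.2982*log2(0.2982) = 0.520552. H = 0.358527 + 0.520552 = 0.8791

0.8791 bits


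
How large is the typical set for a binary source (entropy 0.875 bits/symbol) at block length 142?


log2|A_typical| = nH = 142 * 0.875 = 124.25, so |A_typical| ~ 2^124.25 = 2.529e+37

2.529e+37


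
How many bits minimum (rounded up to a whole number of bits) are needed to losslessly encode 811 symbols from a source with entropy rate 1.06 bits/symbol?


Minimum bits >= n * H = 811 * 1.06 = 859.66, rounded up to a whole number of bits = 860

860 bits


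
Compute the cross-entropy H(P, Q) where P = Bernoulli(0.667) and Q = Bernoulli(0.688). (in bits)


H(P,Q) = -p*log2(q) - (1-p)*log2(1-q). -0.667*log2(0.688) = 0.359860; -0.333*log2(0.312) = 0.559567. H(P,Q) = 0.359860 + 0.559567 = 0.9194

0.9194 bits


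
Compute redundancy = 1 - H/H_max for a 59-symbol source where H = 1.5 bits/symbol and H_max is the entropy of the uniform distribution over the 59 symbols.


H_max = log2(K) = log2(59) = 5.8826 bits/symbol. Redundancy = 1 - H/H_max = 1 - 1.5/5.8826 = 1 - 0.255 = 0.745

0.745


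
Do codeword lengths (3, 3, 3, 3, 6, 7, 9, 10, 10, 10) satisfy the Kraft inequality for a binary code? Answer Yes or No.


Kraft sum = sum(2^(-l_i)) = 0.5283, need <= 1. Result: satisfied (a binary prefix-free code with these lengths exists)

Yes


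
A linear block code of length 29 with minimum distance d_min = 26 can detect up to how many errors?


Detection capability = d_min - 1 = 26 - 1 = 25

25 errors


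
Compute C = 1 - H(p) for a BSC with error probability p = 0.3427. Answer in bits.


H(p) = -p*log2(p) - (1-p)*log2(1-p) = -0.3427*log2(0.3427) - 0.6573*log2(0.6573) = 0.529465 + 0.397914 = 0.9274. C = 1 - H(p) = 1 - 0.9274 = 0.0726

0.0726 bits


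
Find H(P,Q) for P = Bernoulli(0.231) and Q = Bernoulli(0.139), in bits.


H(P,Q) = -p*log2(q) - (1-p)*log2(1-q). -0.231*log2(0.139) = 0.657621; -0.769*log2(0.861) = 0.166039. H(P,Q) = 0.657621 + 0.166039 = 0.8237

0.8237 bits


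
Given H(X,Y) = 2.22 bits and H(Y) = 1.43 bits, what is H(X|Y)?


H(X|Y) = H(X,Y) - H(Y) = 2.22 - 1.43 = 0.79

0.79 bits


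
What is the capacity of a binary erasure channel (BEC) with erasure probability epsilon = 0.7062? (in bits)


C = 1 - epsilon = 1 - 0.7062 = 0.2938

0.2938 bits


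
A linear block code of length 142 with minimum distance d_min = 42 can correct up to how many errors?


Correction capability = floor((d-1)/2) = floor((42-1)/2) = 20

20 errors


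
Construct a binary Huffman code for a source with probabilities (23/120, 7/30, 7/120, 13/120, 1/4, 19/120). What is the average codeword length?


Huffman construction (repeatedly merge the two least-probable nodes; each merge adds 1 bit to every symbol beneath it): 7/120 + 13/120 = 1/6; 19/120 + 1/6 = 13/40; 23/120 + 7/30 = 17/40; 1/4 + 13/40 = 23/40; 17/40 + 23/40 = 1. Resulting codeword lengths (in the order the probabilities were given): (2, 2, 4, 4, 2, 3). L_avg = sum(p_i * l_i) = 23/120*2 + 7/30*2 + 7/120*4 + 13/120*4 + 1/4*2 + 19/120*3 = 299/120 = 2.4917

2.4917 bits


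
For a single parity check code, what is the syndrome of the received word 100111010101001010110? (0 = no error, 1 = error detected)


Syndrome = XOR of all bits = 1 XOR 0 XOR 0 XOR 1 XOR 1 XOR 1 XOR 0 XOR 1 XOR 0 XOR 1 XOR 0 XOR 1 XOR 0 XOR 0 XOR 1 XOR 0 XOR 1 XOR 0 XOR 1 XOR 1 XOR 0 = 1

1


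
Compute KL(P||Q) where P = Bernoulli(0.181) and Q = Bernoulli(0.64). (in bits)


KL = p*log2(p/q) + (1-p)*log2((1-p)/(1-q)) = 0.181*log2(0.181/0.64) + 0.819*log2(0.819/0.36) = 0.6414

0.6414 bits


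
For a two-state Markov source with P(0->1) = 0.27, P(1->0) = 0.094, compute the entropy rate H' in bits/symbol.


Stationary distribution: pi_0 = p10/(p01+p10) = 0.2582, pi_1 = 0.7418. Entropy rate H' = pi_0*H(p01) + pi_1*H(p10) = 0.2582*0.8415 + 0.7418*0.4497 = 0.5509

0.5509 bits/symbol


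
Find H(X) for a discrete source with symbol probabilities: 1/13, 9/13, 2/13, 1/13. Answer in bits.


H = -sum(p_i * log2(p_i)). Terms: -(1/13)*log2(1/13) = 0.284649; -(9/13)*log2(9/13) = 0.367279; -(2/13)*log2(2/13) = 0.415452; -(1/13)*log2(1/13) = 0.284649. H = 0.284649 + 0.367279 + 0.415452 + 0.284649 = 1.352

1.352 bits


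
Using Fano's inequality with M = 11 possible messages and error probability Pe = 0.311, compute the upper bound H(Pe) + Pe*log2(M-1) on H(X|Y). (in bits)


H(Pe) = -Pe*log2(Pe) - (1-Pe)*log2(1-Pe) = -0.311*log2(0.311) - 0.689*log2(0.689) = 0.524039 + 0.370285 = 0.8943. Pe*log2(M-1) = 0.311*log2(10) = 1.033120. Bound = H(Pe) + Pe*log2(M-1) = 0.524039 + 0.370285 + 1.033120 = 1.9274

1.9274 bits


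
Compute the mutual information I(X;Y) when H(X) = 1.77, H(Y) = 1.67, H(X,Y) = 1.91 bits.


I(X;Y) = H(X) + H(Y) - H(X,Y) = 1.77 + 1.67 - 1.91 = 1.53

1.53 bits


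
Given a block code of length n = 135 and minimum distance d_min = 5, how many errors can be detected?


Detection capability = d_min - 1 = 5 - 1 = 4

4 errors


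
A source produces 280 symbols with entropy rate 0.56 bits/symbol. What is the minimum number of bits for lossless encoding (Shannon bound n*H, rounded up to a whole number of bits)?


Minimum bits >= n * H = 280 * 0.56 = 156.8, rounded up to a whole number of bits = 157

157 bits


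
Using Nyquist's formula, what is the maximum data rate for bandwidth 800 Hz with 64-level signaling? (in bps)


Rate = 2 * B * log2(M) = 2 * 800 * 6.0 = 9600.0

9600.0 bps


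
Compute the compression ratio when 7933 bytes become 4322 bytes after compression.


Ratio = original / compressed = 7933 / 4322 = 1.8355

1.8355


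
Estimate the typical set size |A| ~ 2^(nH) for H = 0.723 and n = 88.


log2|A_typical| = nH = 88 * 0.723 = 63.624, so |A_typical| ~ 2^63.624 = 1.421e+19

1.421e+19


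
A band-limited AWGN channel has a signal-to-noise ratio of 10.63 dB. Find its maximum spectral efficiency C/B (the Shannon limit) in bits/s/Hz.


SNR_linear = 10^(10.63/10) = 11.5611; C/B = log2(1 + SNR_linear) = log2(1 + 11.5611) = 3.6509

3.6509 bits/s/Hz


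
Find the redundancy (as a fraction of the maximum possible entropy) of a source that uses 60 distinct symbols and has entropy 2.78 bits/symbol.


H_max = log2(K) = log2(60) = 5.9069 bits/symbol. Redundancy = 1 - H/H_max = 1 - 2.78/5.9069 = 1 - 0.4706 = 0.5294

0.5294


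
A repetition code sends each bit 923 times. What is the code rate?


Rate = k/n = 1/923

1/923


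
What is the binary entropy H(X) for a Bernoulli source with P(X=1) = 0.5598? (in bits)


H = -p*log2(p) - (1-p)*log2(1-p). -0.5598*log2(0.5598) = 0.468562; -0.4402*log2(0.4402) = 0.521095. H = 0.468562 + 0.521095 = 0.9897

0.9897 bits


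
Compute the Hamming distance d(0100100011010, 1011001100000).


Count differing positions: ^ ^ ^ ^ ^ . ^ ^ ^ ^ . ^ . = 10 differences

10


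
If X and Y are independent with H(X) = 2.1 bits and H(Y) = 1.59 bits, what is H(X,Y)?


For independent variables, H(X,Y) = H(X) + H(Y) = 2.1 + 1.59 = 3.69

3.69 bits


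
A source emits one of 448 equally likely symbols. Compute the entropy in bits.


H = log2(n) = log2(448) = 8.8074

8.8074 bits


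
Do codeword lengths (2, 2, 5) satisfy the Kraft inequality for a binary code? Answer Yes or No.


Kraft sum = sum(2^(-l_i)) = 0.5312, need <= 1. Result: satisfied (a binary prefix-free code with these lengths exists)

Yes


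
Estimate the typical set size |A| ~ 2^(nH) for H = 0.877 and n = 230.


log2|A_typical| = nH = 230 * 0.877 = 201.71, so |A_typical| ~ 2^201.71 = 5.257e+60

5.257e+60


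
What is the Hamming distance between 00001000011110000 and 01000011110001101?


Count differing positions: . ^ . . ^ . ^ ^ ^ . ^ ^ ^ ^ ^ . ^ = 11 differences

11


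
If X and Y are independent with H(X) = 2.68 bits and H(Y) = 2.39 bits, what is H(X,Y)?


For independent variables, H(X,Y) = H(X) + H(Y) = 2.68 + 2.39 = 5.07

5.07 bits


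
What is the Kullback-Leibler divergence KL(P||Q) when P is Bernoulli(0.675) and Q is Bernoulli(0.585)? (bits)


KL = p*log2(p/q) + (1-p)*log2((1-p)/(1-q)) = 0.675*log2(0.675/0.585) + 0.325*log2(0.325/0.415) = 0.0247

0.0247 bits


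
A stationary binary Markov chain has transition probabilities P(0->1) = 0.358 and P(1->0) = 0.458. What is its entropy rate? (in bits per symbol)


Stationary distribution: pi_0 = p10/(p01+p10) = 0.5613, pi_1 = 0.4387. Entropy rate H' = pi_0*H(p01) + pi_1*H(p10) = 0.5613*0.941 + 0.4387*0.9949 = 0.9647

0.9647 bits/symbol


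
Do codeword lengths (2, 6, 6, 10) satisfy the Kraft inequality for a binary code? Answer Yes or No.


Kraft sum = sum(2^(-l_i)) = 0.2822, need <= 1. Result: satisfied (a binary prefix-free code with these lengths exists)

Yes


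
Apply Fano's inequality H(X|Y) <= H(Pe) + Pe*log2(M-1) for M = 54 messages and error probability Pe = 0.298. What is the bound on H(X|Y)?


H(Pe) = -Pe*log2(Pe) - (1-Pe)*log2(1-Pe) = -0.298*log2(0.298) - 0.702*log2(0.702) = 0.520491 + 0.358341 = 0.8788. Pe*log2(M-1) = 0.298*log2(53) = 1.706920. Bound = H(Pe) + Pe*log2(M-1) = 0.520491 + 0.358341 + 1.706920 = 2.5858

2.5858 bits


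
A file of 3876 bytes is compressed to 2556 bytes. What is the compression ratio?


Ratio = original / compressed = 3876 / 2556 = 1.5164

1.5164


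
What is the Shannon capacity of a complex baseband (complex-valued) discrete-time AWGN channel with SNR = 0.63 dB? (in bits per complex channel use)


SNR_linear = 10^(0.63/10) = 1.1561; C = log2(1 + SNR_linear) = log2(1 + 1.1561) = 1.1084

1.1084 bits/channel use


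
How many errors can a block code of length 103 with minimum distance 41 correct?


Correction capability = floor((d-1)/2) = floor((41-1)/2) = 20

20 errors


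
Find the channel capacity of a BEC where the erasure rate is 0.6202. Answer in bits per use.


C = 1 - epsilon = 1 - 0.6202 = 0.3798

0.3798 bits


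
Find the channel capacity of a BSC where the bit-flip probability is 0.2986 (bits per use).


H(p) = -p*log2(p) - (1-p)*log2(1-p) = -0.2986*log2(0.2986) - 0.7014*log2(0.7014) = 0.520673 + 0.358900 = 0.8796. C = 1 - H(p) = 1 - 0.8796 = 0.1204

0.1204 bits


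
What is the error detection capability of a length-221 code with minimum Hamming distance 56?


Detection capability = d_min - 1 = 56 - 1 = 55

55 errors


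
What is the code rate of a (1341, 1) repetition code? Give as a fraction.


Rate = k/n = 1/1341

1/1341


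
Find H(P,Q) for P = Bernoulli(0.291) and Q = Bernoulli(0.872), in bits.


H(P,Q) = -p*log2(q) - (1-p)*log2(1-q). -0.291*log2(0.872) = 0.057502; -0.709*log2(0.128) = 2.102741. H(P,Q) = 0.057502 + 2.102741 = 2.1602

2.1602 bits


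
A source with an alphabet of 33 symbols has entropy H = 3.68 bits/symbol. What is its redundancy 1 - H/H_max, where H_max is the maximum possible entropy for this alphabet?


H_max = log2(K) = log2(33) = 5.0444 bits/symbol. Redundancy = 1 - H/H_max = 1 - 3.68/5.0444 = 1 - 0.7295 = 0.2705

0.2705


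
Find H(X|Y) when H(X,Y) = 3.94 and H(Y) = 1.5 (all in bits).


H(X|Y) = H(X,Y) - H(Y) = 3.94 - 1.5 = 2.44

2.44 bits


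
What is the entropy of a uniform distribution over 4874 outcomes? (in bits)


H = log2(n) = log2(4874) = 12.2509

12.2509 bits


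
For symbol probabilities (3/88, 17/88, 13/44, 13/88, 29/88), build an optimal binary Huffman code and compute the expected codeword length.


Huffman construction (repeatedly merge the two least-probable nodes; each merge adds 1 bit to every symbol beneath it): 3/88 + 13/88 = 2/11; 2/11 + 17/88 = 3/8; 13/44 + 29/88 = 5/8; 3/8 + 5/8 = 1. Resulting codeword lengths (in the order the probabilities were given): (3, 2, 2, 3, 2). L_avg = sum(p_i * l_i) = 3/88*3 + 17/88*2 + 13/44*2 + 13/88*3 + 29/88*2 = 24/11 = 2.1818

2.1818 bits


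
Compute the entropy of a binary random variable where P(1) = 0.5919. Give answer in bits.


H = -p*log2(p) - (1-p)*log2(1-p). -0.5919*log2(0.5919) = 0.447817; -0.4081*log2(0.4081) = 0.527675. H = 0.447817 + 0.527675 = 0.9755

0.9755 bits


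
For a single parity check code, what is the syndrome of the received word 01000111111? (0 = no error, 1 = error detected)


Syndrome = XOR of all bits = 0 XOR 1 XOR 0 XOR 0 XOR 0 XOR 1 XOR 1 XOR 1 XOR 1 XOR 1 XOR 1 = 1

1


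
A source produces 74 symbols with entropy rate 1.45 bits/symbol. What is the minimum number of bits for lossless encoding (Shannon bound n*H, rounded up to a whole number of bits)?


Minimum bits >= n * H = 74 * 1.45 = 107.3, rounded up to a whole number of bits = 108

108 bits


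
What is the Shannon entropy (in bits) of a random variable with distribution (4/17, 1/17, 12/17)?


H = -sum(p_i * log2(p_i)). Terms: -(4/17)*log2(4/17) = 0.491168; -(1/17)*log2(1/17) = 0.240439; -(12/17)*log2(12/17) = 0.354706. H = 0.491168 + 0.240439 + 0.354706 = 1.0863

1.0863 bits


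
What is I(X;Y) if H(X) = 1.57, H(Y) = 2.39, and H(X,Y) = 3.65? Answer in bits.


I(X;Y) = H(X) + H(Y) - H(X,Y) = 1.57 + 2.39 - 3.65 = 0.31

0.31 bits


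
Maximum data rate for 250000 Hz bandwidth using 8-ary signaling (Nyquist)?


Rate = 2 * B * log2(M) = 2 * 250000 * 3.0 = 1500000.0

1500000.0 bps


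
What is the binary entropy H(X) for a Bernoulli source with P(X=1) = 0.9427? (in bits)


H = -p*log2(p) - (1-p)*log2(1-p). -0.9427*log2(0.9427) = 0.080251; -0.0573*log2(0.0573) = 0.236381. H = 0.080251 + 0.236381 = 0.3166

0.3166 bits


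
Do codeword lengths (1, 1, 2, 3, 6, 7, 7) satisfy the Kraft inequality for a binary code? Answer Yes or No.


Kraft sum = sum(2^(-l_i)) = 1.4062, need <= 1. Result: violated (a binary prefix-free code with these lengths cannot exist)

No


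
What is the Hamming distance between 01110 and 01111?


Count differing positions: . . . . ^ = 1 differences

1


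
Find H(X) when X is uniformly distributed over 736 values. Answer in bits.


H = log2(n) = log2(736) = 9.5236

9.5236 bits


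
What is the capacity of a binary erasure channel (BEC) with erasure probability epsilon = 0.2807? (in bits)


C = 1 - epsilon = 1 - 0.2807 = 0.7193

0.7193 bits


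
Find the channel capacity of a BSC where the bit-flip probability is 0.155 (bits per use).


H(p) = -p*log2(p) - (1-p)*log2(1-p) = -0.155*log2(0.155) - 0.845*log2(0.845) = 0.416897 + 0.205315 = 0.6222. C = 1 - H(p) = 1 - 0.6222 = 0.3778

0.3778 bits


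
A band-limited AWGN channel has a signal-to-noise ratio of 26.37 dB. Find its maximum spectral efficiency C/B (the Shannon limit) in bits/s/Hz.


SNR_linear = 10^(26.37/10) = 433.5109; C/B = log2(1 + SNR_linear) = log2(1 + 433.5109) = 8.7632

8.7632 bits/s/Hz


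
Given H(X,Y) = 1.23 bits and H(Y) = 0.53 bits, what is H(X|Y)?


H(X|Y) = H(X,Y) - H(Y) = 1.23 - 0.53 = 0.7

0.7 bits


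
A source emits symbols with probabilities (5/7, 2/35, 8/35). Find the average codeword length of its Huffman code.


Huffman construction (repeatedly merge the two least-probable nodes; each merge adds 1 bit to every symbol beneath it): 2/35 + 8/35 = 2/7; 2/7 + 5/7 = 1. Resulting codeword lengths (in the order the probabilities were given): (1, 2, 2). L_avg = sum(p_i * l_i) = 5/7*1 + 2/35*2 + 8/35*2 = 9/7 = 1.2857

1.2857 bits


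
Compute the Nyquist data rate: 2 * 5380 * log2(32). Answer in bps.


Rate = 2 * B * log2(M) = 2 * 5380 * 5.0 = 53800.0

53800.0 bps


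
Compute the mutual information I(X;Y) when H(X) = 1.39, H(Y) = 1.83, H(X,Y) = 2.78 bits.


I(X;Y) = H(X) + H(Y) - H(X,Y) = 1.39 + 1.83 - 2.78 = 0.44

0.44 bits


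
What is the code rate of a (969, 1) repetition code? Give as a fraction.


Rate = k/n = 1/969

1/969


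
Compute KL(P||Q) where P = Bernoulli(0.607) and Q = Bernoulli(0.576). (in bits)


KL = p*log2(p/q) + (1-p)*log2((1-p)/(1-q)) = 0.607*log2(0.607/0.576) + 0.393*log2(0.393/0.424) = 0.0029

0.0029 bits


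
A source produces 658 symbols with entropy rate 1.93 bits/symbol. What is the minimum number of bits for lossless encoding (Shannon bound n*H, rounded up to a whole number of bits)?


Minimum bits >= n * H = 658 * 1.93 = 1269.94, rounded up to a whole number of bits = 1270

1270 bits


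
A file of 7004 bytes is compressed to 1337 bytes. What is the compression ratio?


Ratio = original / compressed = 7004 / 1337 = 5.2386

5.2386


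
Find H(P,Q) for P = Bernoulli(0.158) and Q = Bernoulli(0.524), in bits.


H(P,Q) = -p*log2(q) - (1-p)*log2(1-q). -0.158*log2(0.524) = 0.147313; -0.842*log2(0.476) = 0.901754. H(P,Q) = 0.147313 + 0.901754 = 1.0491

1.0491 bits


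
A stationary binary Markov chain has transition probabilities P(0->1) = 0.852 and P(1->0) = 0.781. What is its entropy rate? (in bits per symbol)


Stationary distribution: pi_0 = p10/(p01+p10) = 0.4783, pi_1 = 0.5217. Entropy rate H' = pi_0*H(p01) + pi_1*H(p10) = 0.4783*0.6048 + 0.5217*0.7583 = 0.6849

0.6849 bits/symbol


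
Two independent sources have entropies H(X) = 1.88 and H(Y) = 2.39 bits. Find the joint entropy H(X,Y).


For independent variables, H(X,Y) = H(X) + H(Y) = 1.88 + 2.39 = 4.27

4.27 bits


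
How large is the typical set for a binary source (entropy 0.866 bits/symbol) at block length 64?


log2|A_typical| = nH = 64 * 0.866 = 55.424, so |A_typical| ~ 2^55.424 = 4.834e+16

4.834e+16


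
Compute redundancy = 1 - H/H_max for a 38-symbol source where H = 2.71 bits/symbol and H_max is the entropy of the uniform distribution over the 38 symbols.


H_max = log2(K) = log2(38) = 5.2479 bits/symbol. Redundancy = 1 - H/H_max = 1 - 2.71/5.2479 = 1 - 0.5164 = 0.4836

0.4836


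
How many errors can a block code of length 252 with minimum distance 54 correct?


Correction capability = floor((d-1)/2) = floor((54-1)/2) = 26

26 errors


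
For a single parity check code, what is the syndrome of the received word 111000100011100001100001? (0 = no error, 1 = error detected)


Syndrome = XOR of all bits = 1 XOR 1 XOR 1 XOR 0 XOR 0 XOR 0 XOR 1 XOR 0 XOR 0 XOR 0 XOR 1 XOR 1 XOR 1 XOR 0 XOR 0 XOR 0 XOR 0 XOR 1 XOR 1 XOR 0 XOR 0 XOR 0 XOR 0 XOR 1 = 0

0


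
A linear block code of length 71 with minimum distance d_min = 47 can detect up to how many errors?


Detection capability = d_min - 1 = 47 - 1 = 46

46 errors


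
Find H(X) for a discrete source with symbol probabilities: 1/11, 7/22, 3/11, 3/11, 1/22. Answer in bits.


H = -sum(p_i * log2(p_i)). Terms: -(1/11)*log2(1/11) = 0.314494; -(7/22)*log2(7/22) = 0.525661; -(3/11)*log2(3/11) = 0.511219; -(3/11)*log2(3/11) = 0.511219; -(1/22)*log2(1/22) = 0.202701. H = 0.314494 + 0.525661 + 0.511219 + 0.511219 + 0.202701 = 2.0653

2.0653 bits


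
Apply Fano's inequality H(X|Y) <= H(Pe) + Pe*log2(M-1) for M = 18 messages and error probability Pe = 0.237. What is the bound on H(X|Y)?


H(Pe) = -Pe*log2(Pe) - (1-Pe)*log2(1-Pe) = -0.237*log2(0.237) - 0.763*log2(0.763) = 0.492259 + 0.297757 = 0.79. Pe*log2(M-1) = 0.237*log2(17) = 0.968729. Bound = H(Pe) + Pe*log2(M-1) = 0.492259 + 0.297757 + 0.968729 = 1.7587

1.7587 bits


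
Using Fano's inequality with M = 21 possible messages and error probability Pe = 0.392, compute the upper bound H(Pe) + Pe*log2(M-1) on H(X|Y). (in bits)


H(Pe) = -Pe*log2(Pe) - (1-Pe)*log2(1-Pe) = -0.392*log2(0.392) - 0.608*log2(0.608) = 0.529621 + 0.436457 = 0.9661. Pe*log2(M-1) = 0.392*log2(20) = 1.694196. Bound = H(Pe) + Pe*log2(M-1) = 0.529621 + 0.436457 + 1.694196 = 2.6603

2.6603 bits


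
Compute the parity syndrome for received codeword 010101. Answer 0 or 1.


Syndrome = XOR of all bits = 0 XOR 1 XOR 0 XOR 1 XOR 0 XOR 1 = 1

1


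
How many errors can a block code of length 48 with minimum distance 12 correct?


Correction capability = floor((d-1)/2) = floor((12-1)/2) = 5

5 errors


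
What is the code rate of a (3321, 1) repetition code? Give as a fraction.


Rate = k/n = 1/3321

1/3321


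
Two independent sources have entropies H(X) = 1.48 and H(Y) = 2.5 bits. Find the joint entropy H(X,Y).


For independent variables, H(X,Y) = H(X) + H(Y) = 1.48 + 2.5 = 3.98

3.98 bits


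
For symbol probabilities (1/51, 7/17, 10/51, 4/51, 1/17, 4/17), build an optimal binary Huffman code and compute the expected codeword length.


Huffman construction (repeatedly merge the two least-probable nodes; each merge adds 1 bit to every symbol beneath it): 1/51 + 1/17 = 4/51; 4/51 + 4/51 = 8/51; 8/51 + 10/51 = 6/17; 4/17 + 6/17 = 10/17; 7/17 + 10/17 = 1. Resulting codeword lengths (in the order the probabilities were given): (5, 1, 3, 4, 5, 2). L_avg = sum(p_i * l_i) = 1/51*5 + 7/17*1 + 10/51*3 + 4/51*4 + 1/17*5 + 4/17*2 = 37/17 = 2.1765

2.1765 bits


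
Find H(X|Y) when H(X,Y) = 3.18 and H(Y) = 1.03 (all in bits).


H(X|Y) = H(X,Y) - H(Y) = 3.18 - 1.03 = 2.15

2.15 bits


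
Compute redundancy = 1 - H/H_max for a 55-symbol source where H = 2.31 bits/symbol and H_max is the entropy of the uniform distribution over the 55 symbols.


H_max = log2(K) = log2(55) = 5.7814 bits/symbol. Redundancy = 1 - H/H_max = 1 - 2.31/5.7814 = 1 - 0.3996 = 0.6004

0.6004


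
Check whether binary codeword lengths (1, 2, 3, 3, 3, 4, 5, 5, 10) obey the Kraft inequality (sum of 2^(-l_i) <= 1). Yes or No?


Kraft sum = sum(2^(-l_i)) = 1.251, need <= 1. Result: violated (a binary prefix-free code with these lengths cannot exist)

No


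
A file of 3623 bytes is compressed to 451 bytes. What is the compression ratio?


Ratio = original / compressed = 3623 / 451 = 8.0333

8.0333


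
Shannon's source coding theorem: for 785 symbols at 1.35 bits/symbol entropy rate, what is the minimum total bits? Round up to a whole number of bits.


Minimum bits >= n * H = 785 * 1.35 = 1059.75, rounded up to a whole number of bits = 1060

1060 bits


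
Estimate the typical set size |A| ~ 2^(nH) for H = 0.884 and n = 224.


log2|A_typical| = nH = 224 * 0.884 = 198.016, so |A_typical| ~ 2^198.016 = 4.062e+59

4.062e+59


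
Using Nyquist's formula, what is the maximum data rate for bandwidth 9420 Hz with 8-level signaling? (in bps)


Rate = 2 * B * log2(M) = 2 * 9420 * 3.0 = 56520.0

56520.0 bps


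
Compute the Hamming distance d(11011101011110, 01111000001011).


Count differing positions: ^ . ^ . . ^ . ^ . ^ . ^ . ^ = 7 differences

7


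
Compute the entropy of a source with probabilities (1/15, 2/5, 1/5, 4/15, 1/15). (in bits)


H = -sum(p_i * log2(p_i)). Terms: -(1/15)*log2(1/15) = 0.260459; -(2/5)*log2(2/5) = 0.528771; -(1/5)*log2(1/5) = 0.464386; -(4/15)*log2(4/15) = 0.508504; -(1/15)*log2(1/15) = 0.260459. H = 0.260459 + 0.528771 + 0.464386 + 0.508504 + 0.260459 = 2.0226

2.0226 bits


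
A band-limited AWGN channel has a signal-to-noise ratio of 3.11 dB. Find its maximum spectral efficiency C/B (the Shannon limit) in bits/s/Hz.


SNR_linear = 10^(3.11/10) = 2.0464; C/B = log2(1 + SNR_linear) = log2(1 + 2.0464) = 1.6071

1.6071 bits/s/Hz


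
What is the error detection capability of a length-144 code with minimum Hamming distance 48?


Detection capability = d_min - 1 = 48 - 1 = 47

47 errors


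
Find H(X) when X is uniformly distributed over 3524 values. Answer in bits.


H = log2(n) = log2(3524) = 11.783

11.783 bits


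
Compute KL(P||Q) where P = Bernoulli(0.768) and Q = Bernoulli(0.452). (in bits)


KL = p*log2(p/q) + (1-p)*log2((1-p)/(1-q)) = 0.768*log2(0.768/0.452) + 0.232*log2(0.232/0.548) = 0.2997

0.2997 bits


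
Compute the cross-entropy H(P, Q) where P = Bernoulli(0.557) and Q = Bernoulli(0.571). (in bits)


H(P,Q) = -p*log2(q) - (1-p)*log2(1-q). -0.557*log2(0.571) = 0.450300; -0.443*log2(0.429) = 0.540881. H(P,Q) = 0.450300 + 0.540881 = 0.9912

0.9912 bits


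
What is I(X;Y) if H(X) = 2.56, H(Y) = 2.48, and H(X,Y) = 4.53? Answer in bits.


I(X;Y) = H(X) + H(Y) - H(X,Y) = 2.56 + 2.48 - 4.53 = 0.51

0.51 bits


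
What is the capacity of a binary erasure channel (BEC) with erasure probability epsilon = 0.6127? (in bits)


C = 1 - epsilon = 1 - 0.6127 = 0.3873

0.3873 bits


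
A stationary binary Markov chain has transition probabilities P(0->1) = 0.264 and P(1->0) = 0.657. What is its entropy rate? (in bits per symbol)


Stationary distribution: pi_0 = p10/(p01+p10) = 0.7134, pi_1 = 0.2866. Entropy rate H' = pi_0*H(p01) + pi_1*H(p10) = 0.7134*0.8327 + 0.2866*0.9277 = 0.8599

0.8599 bits/symbol


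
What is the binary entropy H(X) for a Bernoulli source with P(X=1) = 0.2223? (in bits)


H = -p*log2(p) - (1-p)*log2(1-p). -0.2223*log2(0.2223) = 0.482262; -0.7777*log2(0.7777) = 0.282083. H = 0.482262 + 0.282083 = 0.7643

0.7643 bits


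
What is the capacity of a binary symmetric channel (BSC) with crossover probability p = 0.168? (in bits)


H(p) = -p*log2(p) - (1-p)*log2(1-p) = -0.168*log2(0.168) - 0.832*log2(0.832) = 0.432342 + 0.220767 = 0.6531. C = 1 - H(p) = 1 - 0.6531 = 0.3469

0.3469 bits


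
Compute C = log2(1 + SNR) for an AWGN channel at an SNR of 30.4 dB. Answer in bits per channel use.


SNR_linear = 10^(30.4/10) = 1096.4782; C = log2(1 + SNR_linear) = log2(1 + 1096.4782) = 10.1

10.1 bits/channel use


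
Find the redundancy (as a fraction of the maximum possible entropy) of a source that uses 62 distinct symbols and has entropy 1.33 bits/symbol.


H_max = log2(K) = log2(62) = 5.9542 bits/symbol. Redundancy = 1 - H/H_max = 1 - 1.33/5.9542 = 1 - 0.2234 = 0.7766

0.7766


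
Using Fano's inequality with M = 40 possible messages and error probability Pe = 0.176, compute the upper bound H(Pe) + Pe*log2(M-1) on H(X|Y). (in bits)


H(Pe) = -Pe*log2(Pe) - (1-Pe)*log2(1-Pe) = -0.176*log2(0.176) - 0.824*log2(0.824) = 0.441118 + 0.230130 = 0.6712. Pe*log2(M-1) = 0.176*log2(39) = 0.930231. Bound = H(Pe) + Pe*log2(M-1) = 0.441118 + 0.230130 + 0.930231 = 1.6015

1.6015 bits


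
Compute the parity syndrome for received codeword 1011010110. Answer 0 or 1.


Syndrome = XOR of all bits = 1 XOR 0 XOR 1 XOR 1 XOR 0 XOR 1 XOR 0 XOR 1 XOR 1 XOR 0 = 0

0


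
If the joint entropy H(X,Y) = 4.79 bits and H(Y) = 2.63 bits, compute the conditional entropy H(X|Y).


H(X|Y) = H(X,Y) - H(Y) = 4.79 - 2.63 = 2.16

2.16 bits


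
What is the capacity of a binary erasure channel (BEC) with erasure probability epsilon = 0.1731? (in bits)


C = 1 - epsilon = 1 - 0.1731 = 0.8269

0.8269 bits


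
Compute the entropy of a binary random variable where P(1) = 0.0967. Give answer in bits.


H = -p*log2(p) - (1-p)*log2(1-p). -0.0967*log2(0.0967) = 0.325912; -0.9033*log2(0.9033) = 0.132535. H = 0.325912 + 0.132535 = 0.4584

0.4584 bits


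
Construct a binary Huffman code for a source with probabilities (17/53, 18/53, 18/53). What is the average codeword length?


Huffman construction (repeatedly merge the two least-probable nodes; each merge adds 1 bit to every symbol beneath it): 17/53 + 18/53 = 35/53; 18/53 + 35/53 = 1. Resulting codeword lengths (in the order the probabilities were given): (2, 2, 1). L_avg = sum(p_i * l_i) = 17/53*2 + 18/53*2 + 18/53*1 = 88/53 = 1.6604

1.6604 bits


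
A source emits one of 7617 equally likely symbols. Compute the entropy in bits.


H = log2(n) = log2(7617) = 12.895

12.895 bits


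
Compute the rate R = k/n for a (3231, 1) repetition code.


Rate = k/n = 1/3231

1/3231


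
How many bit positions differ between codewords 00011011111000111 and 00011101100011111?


Count differing positions: . . . . . ^ ^ . . ^ ^ . ^ ^ . . . = 6 differences

6


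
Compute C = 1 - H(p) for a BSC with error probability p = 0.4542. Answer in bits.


H(p) = -p*log2(p) - (1-p)*log2(1-p) = -0.4542*log2(0.4542) - 0.5458*log2(0.5458) = 0.517152 + 0.476787 = 0.9939. C = 1 - H(p) = 1 - 0.9939 = 0.0061

0.0061 bits


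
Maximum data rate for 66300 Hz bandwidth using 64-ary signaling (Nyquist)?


Rate = 2 * B * log2(M) = 2 * 66300 * 6.0 = 795600.0

795600.0 bps


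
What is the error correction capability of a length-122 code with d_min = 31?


Correction capability = floor((d-1)/2) = floor((31-1)/2) = 15

15 errors


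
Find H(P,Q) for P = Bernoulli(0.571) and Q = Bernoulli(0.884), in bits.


H(P,Q) = -p*log2(q) - (1-p)*log2(1-q). -0.571*log2(0.884) = 0.101570; -0.429*log2(0.116) = 1.333248. H(P,Q) = 0.101570 + 1.333248 = 1.4348

1.4348 bits


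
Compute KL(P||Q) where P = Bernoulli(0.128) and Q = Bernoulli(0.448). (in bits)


KL = p*log2(p/q) + (1-p)*log2((1-p)/(1-q)) = 0.128*log2(0.128/0.448) + 0.872*log2(0.872/0.552) = 0.3439

0.3439 bits


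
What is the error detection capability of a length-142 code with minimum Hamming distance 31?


Detection capability = d_min - 1 = 31 - 1 = 30

30 errors


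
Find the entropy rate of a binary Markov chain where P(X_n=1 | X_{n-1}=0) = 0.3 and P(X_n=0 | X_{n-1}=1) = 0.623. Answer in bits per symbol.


Stationary distribution: pi_0 = p10/(p01+p10) = 0.675, pi_1 = 0.325. Entropy rate H' = pi_0*H(p01) + pi_1*H(p10) = 0.675*0.8813 + 0.325*0.9559 = 0.9055

0.9055 bits/symbol


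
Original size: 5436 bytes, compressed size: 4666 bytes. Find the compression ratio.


Ratio = original / compressed = 5436 / 4666 = 1.165

1.165


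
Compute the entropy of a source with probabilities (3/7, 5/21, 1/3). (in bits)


H = -sum(p_i * log2(p_i)). Terms: -(3/7)*log2(3/7) = 0.523882; -(5/21)*log2(5/21) = 0.492950; -(1/3)*log2(1/3) = 0.528321. H = 0.523882 + 0.492950 + 0.528321 = 1.5452

1.5452 bits


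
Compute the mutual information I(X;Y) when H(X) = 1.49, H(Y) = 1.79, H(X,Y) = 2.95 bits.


I(X;Y) = H(X) + H(Y) - H(X,Y) = 1.49 + 1.79 - 2.95 = 0.33

0.33 bits


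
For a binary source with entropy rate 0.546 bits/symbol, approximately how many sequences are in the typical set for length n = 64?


log2|A_typical| = nH = 64 * 0.546 = 34.944, so |A_typical| ~ 2^34.944 = 3.305e+10

3.305e+10


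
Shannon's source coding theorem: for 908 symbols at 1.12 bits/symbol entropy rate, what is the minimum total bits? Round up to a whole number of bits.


Minimum bits >= n * H = 908 * 1.12 = 1016.96, rounded up to a whole number of bits = 1017

1017 bits


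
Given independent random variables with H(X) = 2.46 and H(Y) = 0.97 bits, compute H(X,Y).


For independent variables, H(X,Y) = H(X) + H(Y) = 2.46 + 0.97 = 3.43

3.43 bits


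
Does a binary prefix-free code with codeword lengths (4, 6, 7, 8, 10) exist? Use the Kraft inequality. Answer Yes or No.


Kraft sum = sum(2^(-l_i)) = 0.0908, need <= 1. Result: satisfied (a binary prefix-free code with these lengths exists)

Yes


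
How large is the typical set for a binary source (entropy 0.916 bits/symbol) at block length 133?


log2|A_typical| = nH = 133 * 0.916 = 121.828, so |A_typical| ~ 2^121.828 = 4.719e+36

4.719e+36


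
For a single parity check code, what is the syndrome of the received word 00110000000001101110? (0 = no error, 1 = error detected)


Syndrome = XOR of all bits = 0 XOR 0 XOR 1 XOR 1 XOR 0 XOR 0 XOR 0 XOR 0 XOR 0 XOR 0 XOR 0 XOR 0 XOR 0 XOR 1 XOR 1 XOR 0 XOR 1 XOR 1 XOR 1 XOR 0 = 1

1


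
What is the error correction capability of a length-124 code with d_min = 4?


Correction capability = floor((d-1)/2) = floor((4-1)/2) = 1

1 errors


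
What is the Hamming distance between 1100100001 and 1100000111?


Count differing positions: . . . . ^ . . ^ ^ . = 3 differences

3


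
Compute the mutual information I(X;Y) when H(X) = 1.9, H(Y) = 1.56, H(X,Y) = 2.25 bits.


I(X;Y) = H(X) + H(Y) - H(X,Y) = 1.9 + 1.56 - 2.25 = 1.21

1.21 bits


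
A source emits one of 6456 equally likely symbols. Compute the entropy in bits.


H = log2(n) = log2(6456) = 12.6564

12.6564 bits


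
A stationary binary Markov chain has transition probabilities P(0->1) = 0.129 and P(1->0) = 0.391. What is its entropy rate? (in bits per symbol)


Stationary distribution: pi_0 = p10/(p01+p10) = 0.7519, pi_1 = 0.2481. Entropy rate H' = pi_0*H(p01) + pi_1*H(p10) = 0.7519*0.5547 + 0.2481*0.9654 = 0.6566

0.6566 bits/symbol


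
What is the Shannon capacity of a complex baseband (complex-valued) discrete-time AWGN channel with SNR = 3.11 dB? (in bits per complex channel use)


SNR_linear = 10^(3.11/10) = 2.0464; C = log2(1 + SNR_linear) = log2(1 + 2.0464) = 1.6071

1.6071 bits/channel use


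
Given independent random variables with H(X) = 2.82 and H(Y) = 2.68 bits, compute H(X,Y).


For independent variables, H(X,Y) = H(X) + H(Y) = 2.82 + 2.68 = 5.5

5.5 bits


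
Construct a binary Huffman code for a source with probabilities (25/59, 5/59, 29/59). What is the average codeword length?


Huffman construction (repeatedly merge the two least-probable nodes; each merge adds 1 bit to every symbol beneath it): 5/59 + 25/59 = 30/59; 29/59 + 30/59 = 1. Resulting codeword lengths (in the order the probabilities were given): (2, 2, 1). L_avg = sum(p_i * l_i) = 25/59*2 + 5/59*2 + 29/59*1 = 89/59 = 1.5085

1.5085 bits


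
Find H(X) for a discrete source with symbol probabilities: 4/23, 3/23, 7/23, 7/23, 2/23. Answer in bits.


H = -sum(p_i * log2(p_i)). Terms: -(4/23)*log2(4/23) = 0.438880; -(3/23)*log2(3/23) = 0.383296; -(7/23)*log2(7/23) = 0.522324; -(7/23)*log2(7/23) = 0.522324; -(2/23)*log2(2/23) = 0.306397. H = 0.438880 + 0.383296 + 0.522324 + 0.522324 + 0.306397 = 2.1732

2.1732 bits


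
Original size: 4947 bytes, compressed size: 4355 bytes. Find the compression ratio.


Ratio = original / compressed = 4947 / 4355 = 1.1359

1.1359


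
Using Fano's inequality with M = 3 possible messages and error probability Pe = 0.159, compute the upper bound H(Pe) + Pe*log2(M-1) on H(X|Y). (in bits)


H(Pe) = -Pe*log2(Pe) - (1-Pe)*log2(1-Pe) = -0.159*log2(0.159) - 0.841*log2(0.841) = 0.421811 + 0.210101 = 0.6319. Pe*log2(M-1) = 0.159*log2(2) = 0.159000. Bound = H(Pe) + Pe*log2(M-1) = 0.421811 + 0.210101 + 0.159000 = 0.7909

0.7909 bits


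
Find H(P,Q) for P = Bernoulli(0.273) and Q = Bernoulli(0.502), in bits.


H(P,Q) = -p*log2(q) - (1-p)*log2(1-q). -0.273*log2(0.502) = 0.271428; -0.727*log2(0.498) = 0.731204. H(P,Q) = 0.271428 + 0.731204 = 1.0026

1.0026 bits
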